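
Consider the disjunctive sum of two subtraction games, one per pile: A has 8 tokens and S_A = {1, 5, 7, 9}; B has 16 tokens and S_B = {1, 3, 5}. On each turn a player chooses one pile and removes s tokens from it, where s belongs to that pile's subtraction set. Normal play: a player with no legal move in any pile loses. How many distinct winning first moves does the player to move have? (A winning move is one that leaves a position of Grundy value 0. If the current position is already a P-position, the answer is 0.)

Pile A, S = {1, 5, 7, 9}:
n : 0 1 2 3 4 5 6 7 8
G : 0 1 0 1 0 1 0 1 0
G_A(8) = 0.
Pile B, S = {1, 3, 5}:
G(0) = 0
G(1) = mex{0} = 1
G(2) = mex{1} = 0
G(3) = mex{0,0} = 1
G(4) = mex{1,1} = 0
G(5) = mex{0,0,0} = 1
G(6) = mex{1,1,1} = 0
G(7) = mex{0,0,0} = 1
G(8) = mex{1,1,1} = 0
G(9) = mex{0,0,0} = 1
G(10) = mex{1,1,1} = 0
G(11) = mex{0,0,0} = 1
G(12) = mex{1,1,1} = 0
G(13) = mex{0,0,0} = 1
G(14) = mex{1,1,1} = 0
G(15) = mex{0,0,0} = 1
G(16) = mex{1,1,1} = 0
G_B(16) = 0.
Combined Grundy value = 0 ⊕ 0 = 0.
A winning move leaves total XOR = 0, i.e. changes one component's Grundy value g to g ⊕ X where X is the current total.
Pile A: target g' = 0⊕0 = 0, but every legal move changes the Grundy value (mex property), so 0 moves.
Pile B: target g' = 0⊕0 = 0, but every legal move changes the Grundy value (mex property), so 0 moves.

0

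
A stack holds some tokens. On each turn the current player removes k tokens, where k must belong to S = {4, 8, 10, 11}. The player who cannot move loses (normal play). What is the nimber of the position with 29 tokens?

G(0) = 0
G(1) = mex{} = 0
G(2) = mex{} = 0
G(3) = mex{} = 0
G(4) = mex{0} = 1
G(5) = mex{0} = 1
G(6) = mex{0} = 1
G(7) = mex{0} = 1
G(8) = mex{1,0} = 2
G(9) = mex{1,0} = 2
G(10) = mex{1,0,0} = 2
G(11) = mex{1,0,0,0} = 2
G(12) = mex{2,1,0,0} = 3
G(13) = mex{2,1,0,0} = 3
G(14) = mex{2,1,1,0} = 3
G(15) = mex{2,1,1,1} = 0
G(16) = mex{3,2,1,1} = 0
G(17) = mex{3,2,1,1} = 0
G(18) = mex{3,2,2,1} = 0
G(19) = mex{0,2,2,2} = 1
G(20) = mex{0,3,2,2} = 1
G(21) = mex{0,3,2,2} = 1
G(22) = mex{0,3,3,2} = 1
G(23) = mex{1,0,3,3} = 2
G(24) = mex{1,0,3,3} = 2
G(25) = mex{1,0,0,3} = 2
G(26) = mex{1,0,0,0} = 2
G(27) = mex{2,1,0,0} = 3
G(28) = mex{2,1,0,0} = 3
G(29) = mex{2,1,1,0} = 3

3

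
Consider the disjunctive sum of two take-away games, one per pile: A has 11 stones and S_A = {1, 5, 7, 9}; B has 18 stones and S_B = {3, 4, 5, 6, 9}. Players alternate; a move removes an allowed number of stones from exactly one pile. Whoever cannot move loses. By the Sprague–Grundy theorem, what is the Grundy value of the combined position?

Pile A, S = {1, 5, 7, 9}:
G(0) = 0
G(1) = mex{0} = 1
G(2) = mex{1} = 0
G(3) = mex{0} = 1
G(4) = mex{1} = 0
G(5) = mex{0,0} = 1
G(6) = mex{1,1} = 0
G(7) = mex{0,0,0} = 1
G(8) = mex{1,1,1} = 0
G(9) = mex{0,0,0,0} = 1
G(10) = mex{1,1,1,1} = 0
G(11) = mex{0,0,0,0} = 1
G_A(11) = 1.
Pile B, S = {3, 4, 5, 6, 9}:
n :  0  1  2  3  4  5  6  7  8  9 10 11 12 13 14 15 16 17 18
G :  0  0  0  1  1  1  2  2  2  3  3  3  0  0  0  1  1  1  2
G_B(18) = 2.
Combined Grundy value = 1 ⊕ 2 = 3.

3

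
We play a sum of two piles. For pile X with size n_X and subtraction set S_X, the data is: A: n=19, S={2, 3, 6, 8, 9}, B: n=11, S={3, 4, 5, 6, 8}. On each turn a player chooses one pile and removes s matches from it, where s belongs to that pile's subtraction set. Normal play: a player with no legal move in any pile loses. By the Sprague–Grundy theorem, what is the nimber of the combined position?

1

Pile A, S = {2, 3, 6, 8, 9}:
n :  0  1  2  3  4  5  6  7  8  9 10 11 12 13 14 15 16 17 18 19
G :  0  0  1  1  2  0  3  1  2  2  3  3  0  4  1  5  0  0  1  1
G_A(19) = 1.
Pile B, S = {3, 4, 5, 6, 8}:
G(0) = 0
G(1) = mex{} = 0
G(2) = mex{} = 0
G(3) = mex{0} = 1
G(4) = mex{0,0} = 1
G(5) = mex{0,0,0} = 1
G(6) = mex{1,0,0,0} = 2
G(7) = mex{1,1,0,0} = 2
G(8) = mex{1,1,1,0,0} = 2
G(9) = mex{2,1,1,1,0} = 3
G(10) = mex{2,2,1,1,0} = 3
G(11) = mex{2,2,2,1,1} = 0
G_B(11) = 0.
Combined Grundy value = 1 ⊕ 0 = 1.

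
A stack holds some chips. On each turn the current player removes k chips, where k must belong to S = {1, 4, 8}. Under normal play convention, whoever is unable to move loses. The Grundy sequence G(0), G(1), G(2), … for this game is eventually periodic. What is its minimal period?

12

G(0) = 0
G(1) = mex{0} = 1
G(2) = mex{1} = 0
G(3) = mex{0} = 1
G(4) = mex{1,0} = 2
G(5) = mex{2,1} = 0
G(6) = mex{0,0} = 1
G(7) = mex{1,1} = 0
G(8) = mex{0,2,0} = 1
G(9) = mex{1,0,1} = 2
G(10) = mex{2,1,0} = 3
G(11) = mex{3,0,1} = 2
G(12) = mex{2,1,2} = 0
G(13) = mex{0,2,0} = 1
G(14) = mex{1,3,1} = 0
G(15) = mex{0,2,0} = 1
G(16) = mex{1,0,1} = 2
G(17) = mex{2,1,2} = 0
G(18) = mex{0,0,3} = 1
G(19) = mex{1,1,2} = 0
G(20) = mex{0,2,0} = 1
G(21) = mex{1,0,1} = 2
G(22) = mex{2,1,0} = 3
G(23) = mex{3,0,1} = 2
G(24) = mex{2,1,2} = 0
G(25) = mex{0,2,0} = 1
G(n+12) = G(n) holds for n = 0,…,7 (a full window of length max(S) = 8), so the sequence is purely periodic with period 12.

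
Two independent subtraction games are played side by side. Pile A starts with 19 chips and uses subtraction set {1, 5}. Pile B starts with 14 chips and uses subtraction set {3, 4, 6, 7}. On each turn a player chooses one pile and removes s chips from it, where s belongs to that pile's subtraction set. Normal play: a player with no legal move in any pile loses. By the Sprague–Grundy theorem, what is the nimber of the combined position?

Pile A, S = {1, 5}:
G(0) = 0
G(1) = mex{0} = 1
G(2) = mex{1} = 0
G(3) = mex{0} = 1
G(4) = mex{1} = 0
G(5) = mex{0,0} = 1
G(6) = mex{1,1} = 0
G(7) = mex{0,0} = 1
G(8) = mex{1,1} = 0
G(9) = mex{0,0} = 1
G(10) = mex{1,1} = 0
G(11) = mex{0,0} = 1
G(12) = mex{1,1} = 0
G(13) = mex{0,0} = 1
G(14) = mex{1,1} = 0
G(15) = mex{0,0} = 1
G(16) = mex{1,1} = 0
G(17) = mex{0,0} = 1
G(18) = mex{1,1} = 0
G(19) = mex{0,0} = 1
G_A(19) = 1.
Pile B, S = {3, 4, 6, 7}:
G(0) = 0
G(1) = mex{} = 0
G(2) = mex{} = 0
G(3) = mex{0} = 1
G(4) = mex{0,0} = 1
G(5) = mex{0,0} = 1
G(6) = mex{1,0,0} = 2
G(7) = mex{1,1,0,0} = 2
G(8) = mex{1,1,0,0} = 2
G(9) = mex{2,1,1,0} = 3
G(10) = mex{2,2,1,1} = 0
G(11) = mex{2,2,1,1} = 0
G(12) = mex{3,2,2,1} = 0
G(13) = mex{0,3,2,2} = 1
G(14) = mex{0,0,2,2} = 1
G_B(14) = 1.
Combined Grundy value = 1 ⊕ 1 = 0.

0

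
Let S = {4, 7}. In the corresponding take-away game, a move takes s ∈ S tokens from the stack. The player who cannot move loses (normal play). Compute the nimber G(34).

n :  0  1  2  3  4  5  6  7  8  9 10 11 12 13 14 15 16 17 18 19 20 21 22 23 24 25 26 27 28 29 30 31 32 33 34
G :  0  0  0  0  1  1  1  1  2  2  2  0  0  0  0  1  1  1  1  2  2  2  0  0  0  0  1  1  1  1  2  2  2  0  0

0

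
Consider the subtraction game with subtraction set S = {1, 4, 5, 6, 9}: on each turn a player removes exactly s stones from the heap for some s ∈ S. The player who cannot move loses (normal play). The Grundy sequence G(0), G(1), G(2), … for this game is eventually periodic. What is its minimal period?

G(0) = 0
G(1) = mex{0} = 1
G(2) = mex{1} = 0
G(3) = mex{0} = 1
G(4) = mex{1,0} = 2
G(5) = mex{2,1,0} = 3
G(6) = mex{3,0,1,0} = 2
G(7) = mex{2,1,0,1} = 3
G(8) = mex{3,2,1,0} = 4
G(9) = mex{4,3,2,1,0} = 5
G(10) = mex{5,2,3,2,1} = 0
G(11) = mex{0,3,2,3,0} = 1
G(12) = mex{1,4,3,2,1} = 0
G(13) = mex{0,5,4,3,2} = 1
G(14) = mex{1,0,5,4,3} = 2
G(15) = mex{2,1,0,5,2} = 3
G(16) = mex{3,0,1,0,3} = 2
G(17) = mex{2,1,0,1,4} = 3
G(18) = mex{3,2,1,0,5} = 4
G(19) = mex{4,3,2,1,0} = 5
G(20) = mex{5,2,3,2,1} = 0
G(21) = mex{0,3,2,3,0} = 1
G(n+10) = G(n) holds for n = 0,…,8 (a full window of length max(S) = 9), so the sequence is purely periodic with period 10.

10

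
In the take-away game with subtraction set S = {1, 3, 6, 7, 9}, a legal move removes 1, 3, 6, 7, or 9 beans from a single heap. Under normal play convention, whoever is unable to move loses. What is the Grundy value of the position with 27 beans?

1

n :  0  1  2  3  4  5  6  7  8  9 10 11 12 13 14 15 16 17 18 19 20 21 22 23 24 25 26 27
G :  0  1  0  1  0  1  2  3  2  3  2  3  0  1  0  1  0  1  2  3  2  3  2  3  0  1  0  1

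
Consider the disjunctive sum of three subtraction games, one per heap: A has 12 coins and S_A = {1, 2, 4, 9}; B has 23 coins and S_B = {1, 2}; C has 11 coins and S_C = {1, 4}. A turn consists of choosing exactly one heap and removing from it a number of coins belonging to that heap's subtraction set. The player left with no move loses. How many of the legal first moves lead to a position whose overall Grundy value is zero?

1

Heap A, S = {1, 2, 4, 9}:
n :  0  1  2  3  4  5  6  7  8  9 10 11 12
G :  0  1  2  0  1  2  0  1  2  3  4  0  1
G_A(12) = 1.
Heap B, S = {1, 2}:
G(0) = 0
G(1) = mex{0} = 1
G(2) = mex{1,0} = 2
G(3) = mex{2,1} = 0
G(4) = mex{0,2} = 1
G(5) = mex{1,0} = 2
G(6) = mex{2,1} = 0
G(7) = mex{0,2} = 1
G(8) = mex{1,0} = 2
G(9) = mex{2,1} = 0
G(10) = mex{0,2} = 1
G(11) = mex{1,0} = 2
G(12) = mex{2,1} = 0
G(13) = mex{0,2} = 1
G(14) = mex{1,0} = 2
G(15) = mex{2,1} = 0
G(16) = mex{0,2} = 1
G(17) = mex{1,0} = 2
G(18) = mex{2,1} = 0
G(19) = mex{0,2} = 1
G(20) = mex{1,0} = 2
G(21) = mex{2,1} = 0
G(22) = mex{0,2} = 1
G(23) = mex{1,0} = 2
G_B(23) = 2.
Heap C, S = {1, 4}:
n :  0  1  2  3  4  5  6  7  8  9 10 11
G :  0  1  0  1  2  0  1  0  1  2  0  1
G_C(11) = 1.
Combined Grundy value = 1 ⊕ 2 ⊕ 1 = 2.
A winning move leaves total XOR = 0, i.e. changes one component's Grundy value g to g ⊕ X where X is the current total.
Heap A: need g' = 1⊕2 = 3. Options: 12−1→G=0, 12−2→G=4, 12−4→G=2, 12−9→G=0. Hits: 0.
Heap B: need g' = 2⊕2 = 0. Options: 23−1→G=1, 23−2→G=0. Hits: 1.
Heap C: need g' = 1⊕2 = 3. Options: 11−1→G=0, 11−4→G=0. Hits: 0.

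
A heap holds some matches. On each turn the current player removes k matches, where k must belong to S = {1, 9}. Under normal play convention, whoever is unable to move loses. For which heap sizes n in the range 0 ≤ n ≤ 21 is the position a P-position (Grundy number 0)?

0, 2, 4, 6, 8, 10, 12, 14, 16, 18, 20

n :  0  1  2  3  4  5  6  7  8  9 10 11 12 13 14 15 16 17 18 19 20 21
G :  0  1  0  1  0  1  0  1  0  1  0  1  0  1  0  1  0  1  0  1  0  1
P-positions are exactly the n with G(n) = 0.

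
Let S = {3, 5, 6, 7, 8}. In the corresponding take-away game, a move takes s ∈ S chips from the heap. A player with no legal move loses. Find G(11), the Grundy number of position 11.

0

G(0) = 0
G(1) = mex{} = 0
G(2) = mex{} = 0
G(3) = mex{0} = 1
G(4) = mex{0} = 1
G(5) = mex{0,0} = 1
G(6) = mex{1,0,0} = 2
G(7) = mex{1,0,0,0} = 2
G(8) = mex{1,1,0,0,0} = 2
G(9) = mex{2,1,1,0,0} = 3
G(10) = mex{2,1,1,1,0} = 3
G(11) = mex{2,2,1,1,1} = 0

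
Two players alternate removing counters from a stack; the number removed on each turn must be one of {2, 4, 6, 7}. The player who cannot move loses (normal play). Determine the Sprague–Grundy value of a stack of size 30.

G(0) = 0
G(1) = mex{} = 0
G(2) = mex{0} = 1
G(3) = mex{0} = 1
G(4) = mex{1,0} = 2
G(5) = mex{1,0} = 2
G(6) = mex{2,1,0} = 3
G(7) = mex{2,1,0,0} = 3
G(8) = mex{3,2,1,0} = 4
G(9) = mex{3,2,1,1} = 0
G(10) = mex{4,3,2,1} = 0
G(11) = mex{0,3,2,2} = 1
G(12) = mex{0,4,3,2} = 1
G(13) = mex{1,0,3,3} = 2
G(14) = mex{1,0,4,3} = 2
G(15) = mex{2,1,0,4} = 3
G(16) = mex{2,1,0,0} = 3
G(17) = mex{3,2,1,0} = 4
G(18) = mex{3,2,1,1} = 0
G(19) = mex{4,3,2,1} = 0
G(20) = mex{0,3,2,2} = 1
G(21) = mex{0,4,3,2} = 1
G(22) = mex{1,0,3,3} = 2
G(23) = mex{1,0,4,3} = 2
G(24) = mex{2,1,0,4} = 3
G(25) = mex{2,1,0,0} = 3
G(26) = mex{3,2,1,0} = 4
G(27) = mex{3,2,1,1} = 0
G(28) = mex{4,3,2,1} = 0
G(29) = mex{0,3,2,2} = 1
G(30) = mex{0,4,3,2} = 1

1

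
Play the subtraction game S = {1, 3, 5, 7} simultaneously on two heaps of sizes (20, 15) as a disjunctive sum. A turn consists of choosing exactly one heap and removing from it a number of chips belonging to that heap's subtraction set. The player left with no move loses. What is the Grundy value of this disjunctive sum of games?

All heaps use S = {1, 3, 5, 7}:
n :  0  1  2  3  4  5  6  7  8  9 10 11 12 13 14 15 16 17 18 19 20
G :  0  1  0  1  0  1  0  1  0  1  0  1  0  1  0  1  0  1  0  1  0
Heap A: G(20) = 0.
Heap B: G(15) = 1.
Combined Grundy value = 0 ⊕ 1 = 1.

1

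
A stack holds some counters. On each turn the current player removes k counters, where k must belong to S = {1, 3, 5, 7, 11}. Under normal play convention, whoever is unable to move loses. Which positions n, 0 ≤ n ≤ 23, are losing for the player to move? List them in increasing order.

0, 2, 4, 6, 8, 10, 12, 14, 16, 18, 20, 22

G(0) = 0
G(1) = mex{0} = 1
G(2) = mex{1} = 0
G(3) = mex{0,0} = 1
G(4) = mex{1,1} = 0
G(5) = mex{0,0,0} = 1
G(6) = mex{1,1,1} = 0
G(7) = mex{0,0,0,0} = 1
G(8) = mex{1,1,1,1} = 0
G(9) = mex{0,0,0,0} = 1
G(10) = mex{1,1,1,1} = 0
G(11) = mex{0,0,0,0,0} = 1
G(12) = mex{1,1,1,1,1} = 0
G(13) = mex{0,0,0,0,0} = 1
G(14) = mex{1,1,1,1,1} = 0
G(15) = mex{0,0,0,0,0} = 1
G(16) = mex{1,1,1,1,1} = 0
G(17) = mex{0,0,0,0,0} = 1
G(18) = mex{1,1,1,1,1} = 0
G(19) = mex{0,0,0,0,0} = 1
G(20) = mex{1,1,1,1,1} = 0
G(21) = mex{0,0,0,0,0} = 1
G(22) = mex{1,1,1,1,1} = 0
G(23) = mex{0,0,0,0,0} = 1
P-positions are exactly the n with G(n) = 0.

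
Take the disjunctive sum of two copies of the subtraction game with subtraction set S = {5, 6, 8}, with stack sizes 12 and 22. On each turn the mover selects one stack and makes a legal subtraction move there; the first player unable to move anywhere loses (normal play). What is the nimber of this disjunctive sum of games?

3

All stacks use S = {5, 6, 8}:
G(0) = 0
G(1) = mex{} = 0
G(2) = mex{} = 0
G(3) = mex{} = 0
G(4) = mex{} = 0
G(5) = mex{0} = 1
G(6) = mex{0,0} = 1
G(7) = mex{0,0} = 1
G(8) = mex{0,0,0} = 1
G(9) = mex{0,0,0} = 1
G(10) = mex{1,0,0} = 2
G(11) = mex{1,1,0} = 2
G(12) = mex{1,1,0} = 2
G(13) = mex{1,1,1} = 0
G(14) = mex{1,1,1} = 0
G(15) = mex{2,1,1} = 0
G(16) = mex{2,2,1} = 0
G(17) = mex{2,2,1} = 0
G(18) = mex{0,2,2} = 1
G(19) = mex{0,0,2} = 1
G(20) = mex{0,0,2} = 1
G(21) = mex{0,0,0} = 1
G(22) = mex{0,0,0} = 1
Stack A: G(12) = 2.
Stack B: G(22) = 1.
Combined Grundy value = 2 ⊕ 1 = 3.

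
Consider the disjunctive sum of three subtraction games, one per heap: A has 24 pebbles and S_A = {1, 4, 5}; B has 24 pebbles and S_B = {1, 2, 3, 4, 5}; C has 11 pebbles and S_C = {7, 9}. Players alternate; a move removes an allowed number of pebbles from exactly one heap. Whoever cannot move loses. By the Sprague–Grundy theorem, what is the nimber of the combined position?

1

Heap A, S = {1, 4, 5}:
G(0) = 0
G(1) = mex{0} = 1
G(2) = mex{1} = 0
G(3) = mex{0} = 1
G(4) = mex{1,0} = 2
G(5) = mex{2,1,0} = 3
G(6) = mex{3,0,1} = 2
G(7) = mex{2,1,0} = 3
G(8) = mex{3,2,1} = 0
G(9) = mex{0,3,2} = 1
G(10) = mex{1,2,3} = 0
G(11) = mex{0,3,2} = 1
G(12) = mex{1,0,3} = 2
G(13) = mex{2,1,0} = 3
G(14) = mex{3,0,1} = 2
G(15) = mex{2,1,0} = 3
G(16) = mex{3,2,1} = 0
G(17) = mex{0,3,2} = 1
G(18) = mex{1,2,3} = 0
G(19) = mex{0,3,2} = 1
G(20) = mex{1,0,3} = 2
G(21) = mex{2,1,0} = 3
G(22) = mex{3,0,1} = 2
G(23) = mex{2,1,0} = 3
G(24) = mex{3,2,1} = 0
G_A(24) = 0.
Heap B, S = {1, 2, 3, 4, 5}:
G(0) = 0
G(1) = mex{0} = 1
G(2) = mex{1,0} = 2
G(3) = mex{2,1,0} = 3
G(4) = mex{3,2,1,0} = 4
G(5) = mex{4,3,2,1,0} = 5
G(6) = mex{5,4,3,2,1} = 0
G(7) = mex{0,5,4,3,2} = 1
G(8) = mex{1,0,5,4,3} = 2
G(9) = mex{2,1,0,5,4} = 3
G(10) = mex{3,2,1,0,5} = 4
G(11) = mex{4,3,2,1,0} = 5
G(12) = mex{5,4,3,2,1} = 0
G(13) = mex{0,5,4,3,2} = 1
G(14) = mex{1,0,5,4,3} = 2
G(15) = mex{2,1,0,5,4} = 3
G(16) = mex{3,2,1,0,5} = 4
G(17) = mex{4,3,2,1,0} = 5
G(18) = mex{5,4,3,2,1} = 0
G(19) = mex{0,5,4,3,2} = 1
G(20) = mex{1,0,5,4,3} = 2
G(21) = mex{2,1,0,5,4} = 3
G(22) = mex{3,2,1,0,5} = 4
G(23) = mex{4,3,2,1,0} = 5
G(24) = mex{5,4,3,2,1} = 0
G_B(24) = 0.
Heap C, S = {7, 9}:
G(0) = 0
G(1) = mex{} = 0
G(2) = mex{} = 0
G(3) = mex{} = 0
G(4) = mex{} = 0
G(5) = mex{} = 0
G(6) = mex{} = 0
G(7) = mex{0} = 1
G(8) = mex{0} = 1
G(9) = mex{0,0} = 1
G(10) = mex{0,0} = 1
G(11) = mex{0,0} = 1
G_C(11) = 1.
Combined Grundy value = 0 ⊕ 0 ⊕ 1 = 1.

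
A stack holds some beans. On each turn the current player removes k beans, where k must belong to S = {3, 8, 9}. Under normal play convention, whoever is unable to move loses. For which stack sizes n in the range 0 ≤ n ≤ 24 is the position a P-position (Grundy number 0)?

G(0) = 0
G(1) = mex{} = 0
G(2) = mex{} = 0
G(3) = mex{0} = 1
G(4) = mex{0} = 1
G(5) = mex{0} = 1
G(6) = mex{1} = 0
G(7) = mex{1} = 0
G(8) = mex{1,0} = 2
G(9) = mex{0,0,0} = 1
G(10) = mex{0,0,0} = 1
G(11) = mex{2,1,0} = 3
G(12) = mex{1,1,1} = 0
G(13) = mex{1,1,1} = 0
G(14) = mex{3,0,1} = 2
G(15) = mex{0,0,0} = 1
G(16) = mex{0,2,0} = 1
G(17) = mex{2,1,2} = 0
G(18) = mex{1,1,1} = 0
G(19) = mex{1,3,1} = 0
G(20) = mex{0,0,3} = 1
G(21) = mex{0,0,0} = 1
G(22) = mex{0,2,0} = 1
G(23) = mex{1,1,2} = 0
G(24) = mex{1,1,1} = 0
P-positions are exactly the n with G(n) = 0.

0, 1, 2, 6, 7, 12, 13, 17, 18, 19, 23, 24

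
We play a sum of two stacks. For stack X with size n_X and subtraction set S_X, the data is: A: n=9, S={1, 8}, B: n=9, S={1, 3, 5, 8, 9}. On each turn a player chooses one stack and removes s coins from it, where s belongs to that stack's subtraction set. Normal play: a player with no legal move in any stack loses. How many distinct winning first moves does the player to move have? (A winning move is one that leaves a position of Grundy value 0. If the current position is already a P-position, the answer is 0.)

Stack A, S = {1, 8}:
n : 0 1 2 3 4 5 6 7 8 9
G : 0 1 0 1 0 1 0 1 2 0
G_A(9) = 0.
Stack B, S = {1, 3, 5, 8, 9}:
G(0) = 0
G(1) = mex{0} = 1
G(2) = mex{1} = 0
G(3) = mex{0,0} = 1
G(4) = mex{1,1} = 0
G(5) = mex{0,0,0} = 1
G(6) = mex{1,1,1} = 0
G(7) = mex{0,0,0} = 1
G(8) = mex{1,1,1,0} = 2
G(9) = mex{2,0,0,1,0} = 3
G_B(9) = 3.
Combined Grundy value = 0 ⊕ 3 = 3.
A winning move leaves total XOR = 0, i.e. changes one component's Grundy value g to g ⊕ X where X is the current total.
Stack A: need g' = 0⊕3 = 3. Options: 9−1→G=2, 9−8→G=1. Hits: 0.
Stack B: need g' = 3⊕3 = 0. Options: 9−1→G=2, 9−3→G=0, 9−5→G=0, 9−8→G=1, 9−9→G=0. Hits: 3.

3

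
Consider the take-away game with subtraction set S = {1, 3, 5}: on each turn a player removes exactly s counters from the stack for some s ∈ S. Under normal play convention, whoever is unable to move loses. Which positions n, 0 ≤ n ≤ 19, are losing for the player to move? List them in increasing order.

G(0) = 0
G(1) = mex{0} = 1
G(2) = mex{1} = 0
G(3) = mex{0,0} = 1
G(4) = mex{1,1} = 0
G(5) = mex{0,0,0} = 1
G(6) = mex{1,1,1} = 0
G(7) = mex{0,0,0} = 1
G(8) = mex{1,1,1} = 0
G(9) = mex{0,0,0} = 1
G(10) = mex{1,1,1} = 0
G(11) = mex{0,0,0} = 1
G(12) = mex{1,1,1} = 0
G(13) = mex{0,0,0} = 1
G(14) = mex{1,1,1} = 0
G(15) = mex{0,0,0} = 1
G(16) = mex{1,1,1} = 0
G(17) = mex{0,0,0} = 1
G(18) = mex{1,1,1} = 0
G(19) = mex{0,0,0} = 1
P-positions are exactly the n with G(n) = 0.

0, 2, 4, 6, 8, 10, 12, 14, 16, 18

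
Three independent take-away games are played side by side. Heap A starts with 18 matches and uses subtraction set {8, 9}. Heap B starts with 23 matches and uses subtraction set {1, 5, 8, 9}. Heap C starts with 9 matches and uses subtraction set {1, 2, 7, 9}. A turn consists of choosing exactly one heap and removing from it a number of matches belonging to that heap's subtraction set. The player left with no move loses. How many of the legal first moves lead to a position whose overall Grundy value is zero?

Heap A, S = {8, 9}:
n :  0  1  2  3  4  5  6  7  8  9 10 11 12 13 14 15 16 17 18
G :  0  0  0  0  0  0  0  0  1  1  1  1  1  1  1  1  2  0  0
G_A(18) = 0.
Heap B, S = {1, 5, 8, 9}:
n :  0  1  2  3  4  5  6  7  8  9 10 11 12 13 14 15 16 17 18 19 20 21 22 23
G :  0  1  0  1  0  1  0  1  2  3  2  3  2  3  2  3  0  1  0  1  0  1  0  1
G_B(23) = 1.
Heap C, S = {1, 2, 7, 9}:
n : 0 1 2 3 4 5 6 7 8 9
G : 0 1 2 0 1 2 0 1 2 3
G_C(9) = 3.
Combined Grundy value = 0 ⊕ 1 ⊕ 3 = 2.
A winning move leaves total XOR = 0, i.e. changes one component's Grundy value g to g ⊕ X where X is the current total.
Heap A: need g' = 0⊕2 = 2. Options: 18−8→G=1, 18−9→G=1. Hits: 0.
Heap B: need g' = 1⊕2 = 3. Options: 23−1→G=0, 23−5→G=0, 23−8→G=3, 23−9→G=2. Hits: 1.
Heap C: need g' = 3⊕2 = 1. Options: 9−1→G=2, 9−2→G=1, 9−7→G=2, 9−9→G=0. Hits: 1.

2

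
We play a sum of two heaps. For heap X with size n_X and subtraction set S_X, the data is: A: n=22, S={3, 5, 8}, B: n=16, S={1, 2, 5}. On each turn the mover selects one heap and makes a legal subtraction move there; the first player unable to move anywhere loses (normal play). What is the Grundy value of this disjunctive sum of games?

Heap A, S = {3, 5, 8}:
n :  0  1  2  3  4  5  6  7  8  9 10 11 12 13 14 15 16 17 18 19 20 21 22
G :  0  0  0  1  1  1  2  2  2  3  3  0  0  0  1  1  1  2  2  2  3  3  0
G_A(22) = 0.
Heap B, S = {1, 2, 5}:
G(0) = 0
G(1) = mex{0} = 1
G(2) = mex{1,0} = 2
G(3) = mex{2,1} = 0
G(4) = mex{0,2} = 1
G(5) = mex{1,0,0} = 2
G(6) = mex{2,1,1} = 0
G(7) = mex{0,2,2} = 1
G(8) = mex{1,0,0} = 2
G(9) = mex{2,1,1} = 0
G(10) = mex{0,2,2} = 1
G(11) = mex{1,0,0} = 2
G(12) = mex{2,1,1} = 0
G(13) = mex{0,2,2} = 1
G(14) = mex{1,0,0} = 2
G(15) = mex{2,1,1} = 0
G(16) = mex{0,2,2} = 1
G_B(16) = 1.
Combined Grundy value = 0 ⊕ 1 = 1.

1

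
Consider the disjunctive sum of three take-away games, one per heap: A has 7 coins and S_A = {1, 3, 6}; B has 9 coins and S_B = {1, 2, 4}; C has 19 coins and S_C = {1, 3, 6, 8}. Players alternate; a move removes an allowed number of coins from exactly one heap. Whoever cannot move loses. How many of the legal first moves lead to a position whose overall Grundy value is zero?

Heap A, S = {1, 3, 6}:
G(0) = 0
G(1) = mex{0} = 1
G(2) = mex{1} = 0
G(3) = mex{0,0} = 1
G(4) = mex{1,1} = 0
G(5) = mex{0,0} = 1
G(6) = mex{1,1,0} = 2
G(7) = mex{2,0,1} = 3
G_A(7) = 3.
Heap B, S = {1, 2, 4}:
G(0) = 0
G(1) = mex{0} = 1
G(2) = mex{1,0} = 2
G(3) = mex{2,1} = 0
G(4) = mex{0,2,0} = 1
G(5) = mex{1,0,1} = 2
G(6) = mex{2,1,2} = 0
G(7) = mex{0,2,0} = 1
G(8) = mex{1,0,1} = 2
G(9) = mex{2,1,2} = 0
G_B(9) = 0.
Heap C, S = {1, 3, 6, 8}:
n :  0  1  2  3  4  5  6  7  8  9 10 11 12 13 14 15 16 17 18 19
G :  0  1  0  1  0  1  2  3  2  0  1  0  1  0  1  2  3  2  0  1
G_C(19) = 1.
Combined Grundy value = 3 ⊕ 0 ⊕ 1 = 2.
A winning move leaves total XOR = 0, i.e. changes one component's Grundy value g to g ⊕ X where X is the current total.
Heap A: need g' = 3⊕2 = 1. Options: 7−1→G=2, 7−3→G=0, 7−6→G=1. Hits: 1.
Heap B: need g' = 0⊕2 = 2. Options: 9−1→G=2, 9−2→G=1, 9−4→G=2. Hits: 2.
Heap C: need g' = 1⊕2 = 3. Options: 19−1→G=0, 19−3→G=3, 19−6→G=0, 19−8→G=0. Hits: 1.

4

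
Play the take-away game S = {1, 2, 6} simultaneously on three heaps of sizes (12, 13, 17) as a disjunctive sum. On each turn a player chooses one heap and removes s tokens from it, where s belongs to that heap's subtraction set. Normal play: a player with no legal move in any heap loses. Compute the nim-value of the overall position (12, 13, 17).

1

All heaps use S = {1, 2, 6}:
n :  0  1  2  3  4  5  6  7  8  9 10 11 12 13 14 15 16 17
G :  0  1  2  0  1  2  3  0  1  2  0  1  2  3  0  1  2  0
Heap A: G(12) = 2.
Heap B: G(13) = 3.
Heap C: G(17) = 0.
Combined Grundy value = 2 ⊕ 3 ⊕ 0 = 1.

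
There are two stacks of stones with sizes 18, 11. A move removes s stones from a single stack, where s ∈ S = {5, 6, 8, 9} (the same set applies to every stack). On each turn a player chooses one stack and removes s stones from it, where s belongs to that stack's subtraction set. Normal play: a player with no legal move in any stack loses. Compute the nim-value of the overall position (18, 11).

2

All stacks use S = {5, 6, 8, 9}:
G(0) = 0
G(1) = mex{} = 0
G(2) = mex{} = 0
G(3) = mex{} = 0
G(4) = mex{} = 0
G(5) = mex{0} = 1
G(6) = mex{0,0} = 1
G(7) = mex{0,0} = 1
G(8) = mex{0,0,0} = 1
G(9) = mex{0,0,0,0} = 1
G(10) = mex{1,0,0,0} = 2
G(11) = mex{1,1,0,0} = 2
G(12) = mex{1,1,0,0} = 2
G(13) = mex{1,1,1,0} = 2
G(14) = mex{1,1,1,1} = 0
G(15) = mex{2,1,1,1} = 0
G(16) = mex{2,2,1,1} = 0
G(17) = mex{2,2,1,1} = 0
G(18) = mex{2,2,2,1} = 0
Stack A: G(18) = 0.
Stack B: G(11) = 2.
Combined Grundy value = 0 ⊕ 2 = 2.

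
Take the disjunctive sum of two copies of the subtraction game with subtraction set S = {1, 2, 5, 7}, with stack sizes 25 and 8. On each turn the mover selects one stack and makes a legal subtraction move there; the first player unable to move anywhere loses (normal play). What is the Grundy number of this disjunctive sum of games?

3

All stacks use S = {1, 2, 5, 7}:
n :  0  1  2  3  4  5  6  7  8  9 10 11 12 13 14 15 16 17 18 19 20 21 22 23 24 25
G :  0  1  2  0  1  2  0  1  2  0  1  2  0  1  2  0  1  2  0  1  2  0  1  2  0  1
Stack A: G(25) = 1.
Stack B: G(8) = 2.
Combined Grundy value = 1 ⊕ 2 = 3.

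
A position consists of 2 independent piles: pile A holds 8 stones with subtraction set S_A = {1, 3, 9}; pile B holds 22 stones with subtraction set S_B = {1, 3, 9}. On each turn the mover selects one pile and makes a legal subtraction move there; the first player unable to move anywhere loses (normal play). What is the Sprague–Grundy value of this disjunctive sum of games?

Pile A, S = {1, 3, 9}:
G(0) = 0
G(1) = mex{0} = 1
G(2) = mex{1} = 0
G(3) = mex{0,0} = 1
G(4) = mex{1,1} = 0
G(5) = mex{0,0} = 1
G(6) = mex{1,1} = 0
G(7) = mex{0,0} = 1
G(8) = mex{1,1} = 0
G_A(8) = 0.
Pile B, S = {1, 3, 9}:
n :  0  1  2  3  4  5  6  7  8  9 10 11 12 13 14 15 16 17 18 19 20 21 22
G :  0  1  0  1  0  1  0  1  0  1  0  1  0  1  0  1  0  1  0  1  0  1  0
G_B(22) = 0.
Combined Grundy value = 0 ⊕ 0 = 0.

0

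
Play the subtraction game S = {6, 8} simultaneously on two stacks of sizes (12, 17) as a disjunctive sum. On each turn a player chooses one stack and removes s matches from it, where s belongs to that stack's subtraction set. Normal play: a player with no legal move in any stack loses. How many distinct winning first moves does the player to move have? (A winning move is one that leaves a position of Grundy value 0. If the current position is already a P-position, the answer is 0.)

All stacks use S = {6, 8}:
n :  0  1  2  3  4  5  6  7  8  9 10 11 12 13 14 15 16 17
G :  0  0  0  0  0  0  1  1  1  1  1  1  2  2  0  0  0  0
Stack A: G(12) = 2.
Stack B: G(17) = 0.
Combined Grundy value = 2 ⊕ 0 = 2.
A winning move leaves total XOR = 0, i.e. changes one component's Grundy value g to g ⊕ X where X is the current total.
Stack A: need g' = 2⊕2 = 0. Options: 12−6→G=1, 12−8→G=0. Hits: 1.
Stack B: need g' = 0⊕2 = 2. Options: 17−6→G=1, 17−8→G=1. Hits: 0.

1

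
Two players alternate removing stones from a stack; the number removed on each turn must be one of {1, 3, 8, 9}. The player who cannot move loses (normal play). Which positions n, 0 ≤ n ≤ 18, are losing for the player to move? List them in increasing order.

0, 2, 4, 6, 16, 18

G(0) = 0
G(1) = mex{0} = 1
G(2) = mex{1} = 0
G(3) = mex{0,0} = 1
G(4) = mex{1,1} = 0
G(5) = mex{0,0} = 1
G(6) = mex{1,1} = 0
G(7) = mex{0,0} = 1
G(8) = mex{1,1,0} = 2
G(9) = mex{2,0,1,0} = 3
G(10) = mex{3,1,0,1} = 2
G(11) = mex{2,2,1,0} = 3
G(12) = mex{3,3,0,1} = 2
G(13) = mex{2,2,1,0} = 3
G(14) = mex{3,3,0,1} = 2
G(15) = mex{2,2,1,0} = 3
G(16) = mex{3,3,2,1} = 0
G(17) = mex{0,2,3,2} = 1
G(18) = mex{1,3,2,3} = 0
P-positions are exactly the n with G(n) = 0.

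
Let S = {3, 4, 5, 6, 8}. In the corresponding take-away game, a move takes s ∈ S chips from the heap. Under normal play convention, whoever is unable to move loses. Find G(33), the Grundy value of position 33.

0

G(0) = 0
G(1) = mex{} = 0
G(2) = mex{} = 0
G(3) = mex{0} = 1
G(4) = mex{0,0} = 1
G(5) = mex{0,0,0} = 1
G(6) = mex{1,0,0,0} = 2
G(7) = mex{1,1,0,0} = 2
G(8) = mex{1,1,1,0,0} = 2
G(9) = mex{2,1,1,1,0} = 3
G(10) = mex{2,2,1,1,0} = 3
G(11) = mex{2,2,2,1,1} = 0
G(12) = mex{3,2,2,2,1} = 0
G(13) = mex{3,3,2,2,1} = 0
G(14) = mex{0,3,3,2,2} = 1
G(15) = mex{0,0,3,3,2} = 1
G(16) = mex{0,0,0,3,2} = 1
G(17) = mex{1,0,0,0,3} = 2
G(18) = mex{1,1,0,0,3} = 2
G(19) = mex{1,1,1,0,0} = 2
G(20) = mex{2,1,1,1,0} = 3
G(21) = mex{2,2,1,1,0} = 3
G(22) = mex{2,2,2,1,1} = 0
G(23) = mex{3,2,2,2,1} = 0
G(24) = mex{3,3,2,2,1} = 0
G(25) = mex{0,3,3,2,2} = 1
G(26) = mex{0,0,3,3,2} = 1
G(27) = mex{0,0,0,3,2} = 1
G(28) = mex{1,0,0,0,3} = 2
G(29) = mex{1,1,0,0,3} = 2
G(30) = mex{1,1,1,0,0} = 2
G(31) = mex{2,1,1,1,0} = 3
G(32) = mex{2,2,1,1,0} = 3
G(33) = mex{2,2,2,1,1} = 0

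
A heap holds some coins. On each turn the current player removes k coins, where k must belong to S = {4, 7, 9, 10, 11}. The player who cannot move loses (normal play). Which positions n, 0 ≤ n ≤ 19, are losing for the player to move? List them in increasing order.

G(0) = 0
G(1) = mex{} = 0
G(2) = mex{} = 0
G(3) = mex{} = 0
G(4) = mex{0} = 1
G(5) = mex{0} = 1
G(6) = mex{0} = 1
G(7) = mex{0,0} = 1
G(8) = mex{1,0} = 2
G(9) = mex{1,0,0} = 2
G(10) = mex{1,0,0,0} = 2
G(11) = mex{1,1,0,0,0} = 2
G(12) = mex{2,1,0,0,0} = 3
G(13) = mex{2,1,1,0,0} = 3
G(14) = mex{2,1,1,1,0} = 3
G(15) = mex{2,2,1,1,1} = 0
G(16) = mex{3,2,1,1,1} = 0
G(17) = mex{3,2,2,1,1} = 0
G(18) = mex{3,2,2,2,1} = 0
G(19) = mex{0,3,2,2,2} = 1
P-positions are exactly the n with G(n) = 0.

0, 1, 2, 3, 15, 16, 17, 18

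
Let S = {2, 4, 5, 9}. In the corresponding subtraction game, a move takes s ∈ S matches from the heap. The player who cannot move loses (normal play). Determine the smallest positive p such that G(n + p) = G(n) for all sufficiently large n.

7

n :  0  1  2  3  4  5  6  7  8  9 10 11 12 13 14 15 16 17
G :  0  0  1  1  2  2  3  0  0  1  1  2  2  3  0  0  1  1
G(n+7) = G(n) holds for n = 0,…,8 (a full window of length max(S) = 9), so the sequence is purely periodic with period 7.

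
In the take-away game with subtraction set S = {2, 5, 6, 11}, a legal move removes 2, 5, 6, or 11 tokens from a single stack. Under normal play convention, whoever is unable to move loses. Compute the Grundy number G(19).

G(0) = 0
G(1) = mex{} = 0
G(2) = mex{0} = 1
G(3) = mex{0} = 1
G(4) = mex{1} = 0
G(5) = mex{1,0} = 2
G(6) = mex{0,0,0} = 1
G(7) = mex{2,1,0} = 3
G(8) = mex{1,1,1} = 0
G(9) = mex{3,0,1} = 2
G(10) = mex{0,2,0} = 1
G(11) = mex{2,1,2,0} = 3
G(12) = mex{1,3,1,0} = 2
G(13) = mex{3,0,3,1} = 2
G(14) = mex{2,2,0,1} = 3
G(15) = mex{2,1,2,0} = 3
G(16) = mex{3,3,1,2} = 0
G(17) = mex{3,2,3,1} = 0
G(18) = mex{0,2,2,3} = 1
G(19) = mex{0,3,2,0} = 1

1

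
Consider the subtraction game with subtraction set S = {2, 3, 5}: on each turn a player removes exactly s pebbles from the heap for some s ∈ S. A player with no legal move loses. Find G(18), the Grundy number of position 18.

G(0) = 0
G(1) = mex{} = 0
G(2) = mex{0} = 1
G(3) = mex{0,0} = 1
G(4) = mex{1,0} = 2
G(5) = mex{1,1,0} = 2
G(6) = mex{2,1,0} = 3
G(7) = mex{2,2,1} = 0
G(8) = mex{3,2,1} = 0
G(9) = mex{0,3,2} = 1
G(10) = mex{0,0,2} = 1
G(11) = mex{1,0,3} = 2
G(12) = mex{1,1,0} = 2
G(13) = mex{2,1,0} = 3
G(14) = mex{2,2,1} = 0
G(15) = mex{3,2,1} = 0
G(16) = mex{0,3,2} = 1
G(17) = mex{0,0,2} = 1
G(18) = mex{1,0,3} = 2

2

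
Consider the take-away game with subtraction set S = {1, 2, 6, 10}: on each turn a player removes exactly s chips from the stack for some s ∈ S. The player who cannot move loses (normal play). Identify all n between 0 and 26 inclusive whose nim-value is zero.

0, 3, 7, 11, 14, 18, 22, 25

G(0) = 0
G(1) = mex{0} = 1
G(2) = mex{1,0} = 2
G(3) = mex{2,1} = 0
G(4) = mex{0,2} = 1
G(5) = mex{1,0} = 2
G(6) = mex{2,1,0} = 3
G(7) = mex{3,2,1} = 0
G(8) = mex{0,3,2} = 1
G(9) = mex{1,0,0} = 2
G(10) = mex{2,1,1,0} = 3
G(11) = mex{3,2,2,1} = 0
G(12) = mex{0,3,3,2} = 1
G(13) = mex{1,0,0,0} = 2
G(14) = mex{2,1,1,1} = 0
G(15) = mex{0,2,2,2} = 1
G(16) = mex{1,0,3,3} = 2
G(17) = mex{2,1,0,0} = 3
G(18) = mex{3,2,1,1} = 0
G(19) = mex{0,3,2,2} = 1
G(20) = mex{1,0,0,3} = 2
G(21) = mex{2,1,1,0} = 3
G(22) = mex{3,2,2,1} = 0
G(23) = mex{0,3,3,2} = 1
G(24) = mex{1,0,0,0} = 2
G(25) = mex{2,1,1,1} = 0
G(26) = mex{0,2,2,2} = 1
P-positions are exactly the n with G(n) = 0.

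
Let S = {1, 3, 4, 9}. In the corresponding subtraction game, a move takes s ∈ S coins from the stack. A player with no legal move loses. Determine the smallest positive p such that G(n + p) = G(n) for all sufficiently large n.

G(0) = 0
G(1) = mex{0} = 1
G(2) = mex{1} = 0
G(3) = mex{0,0} = 1
G(4) = mex{1,1,0} = 2
G(5) = mex{2,0,1} = 3
G(6) = mex{3,1,0} = 2
G(7) = mex{2,2,1} = 0
G(8) = mex{0,3,2} = 1
G(9) = mex{1,2,3,0} = 4
G(10) = mex{4,0,2,1} = 3
G(11) = mex{3,1,0,0} = 2
G(12) = mex{2,4,1,1} = 0
G(13) = mex{0,3,4,2} = 1
G(14) = mex{1,2,3,3} = 0
G(15) = mex{0,0,2,2} = 1
G(16) = mex{1,1,0,0} = 2
G(17) = mex{2,0,1,1} = 3
G(18) = mex{3,1,0,4} = 2
G(19) = mex{2,2,1,3} = 0
G(20) = mex{0,3,2,2} = 1
G(21) = mex{1,2,3,0} = 4
G(22) = mex{4,0,2,1} = 3
G(23) = mex{3,1,0,0} = 2
G(24) = mex{2,4,1,1} = 0
G(25) = mex{0,3,4,2} = 1
G(n+12) = G(n) holds for n = 0,…,8 (a full window of length max(S) = 9), so the sequence is purely periodic with period 12.

12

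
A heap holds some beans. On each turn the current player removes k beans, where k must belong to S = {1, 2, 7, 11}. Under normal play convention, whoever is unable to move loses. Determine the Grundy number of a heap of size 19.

1

G(0) = 0
G(1) = mex{0} = 1
G(2) = mex{1,0} = 2
G(3) = mex{2,1} = 0
G(4) = mex{0,2} = 1
G(5) = mex{1,0} = 2
G(6) = mex{2,1} = 0
G(7) = mex{0,2,0} = 1
G(8) = mex{1,0,1} = 2
G(9) = mex{2,1,2} = 0
G(10) = mex{0,2,0} = 1
G(11) = mex{1,0,1,0} = 2
G(12) = mex{2,1,2,1} = 0
G(13) = mex{0,2,0,2} = 1
G(14) = mex{1,0,1,0} = 2
G(15) = mex{2,1,2,1} = 0
G(16) = mex{0,2,0,2} = 1
G(17) = mex{1,0,1,0} = 2
G(18) = mex{2,1,2,1} = 0
G(19) = mex{0,2,0,2} = 1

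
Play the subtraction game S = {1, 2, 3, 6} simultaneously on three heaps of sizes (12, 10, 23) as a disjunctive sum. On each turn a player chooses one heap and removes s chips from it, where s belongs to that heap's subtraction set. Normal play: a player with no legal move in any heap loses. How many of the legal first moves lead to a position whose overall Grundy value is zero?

All heaps use S = {1, 2, 3, 6}:
n :  0  1  2  3  4  5  6  7  8  9 10 11 12 13 14 15 16 17 18 19 20 21 22 23
G :  0  1  2  3  0  1  2  3  0  1  2  3  0  1  2  3  0  1  2  3  0  1  2  3
Heap A: G(12) = 0.
Heap B: G(10) = 2.
Heap C: G(23) = 3.
Combined Grundy value = 0 ⊕ 2 ⊕ 3 = 1.
A winning move leaves total XOR = 0, i.e. changes one component's Grundy value g to g ⊕ X where X is the current total.
Heap A: need g' = 0⊕1 = 1. Options: 12−1→G=3, 12−2→G=2, 12−3→G=1, 12−6→G=2. Hits: 1.
Heap B: need g' = 2⊕1 = 3. Options: 10−1→G=1, 10−2→G=0, 10−3→G=3, 10−6→G=0. Hits: 1.
Heap C: need g' = 3⊕1 = 2. Options: 23−1→G=2, 23−2→G=1, 23−3→G=0, 23−6→G=1. Hits: 1.

3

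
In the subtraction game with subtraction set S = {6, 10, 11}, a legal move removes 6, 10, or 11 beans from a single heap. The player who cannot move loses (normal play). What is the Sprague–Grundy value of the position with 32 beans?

G(0) = 0
G(1) = mex{} = 0
G(2) = mex{} = 0
G(3) = mex{} = 0
G(4) = mex{} = 0
G(5) = mex{} = 0
G(6) = mex{0} = 1
G(7) = mex{0} = 1
G(8) = mex{0} = 1
G(9) = mex{0} = 1
G(10) = mex{0,0} = 1
G(11) = mex{0,0,0} = 1
G(12) = mex{1,0,0} = 2
G(13) = mex{1,0,0} = 2
G(14) = mex{1,0,0} = 2
G(15) = mex{1,0,0} = 2
G(16) = mex{1,1,0} = 2
G(17) = mex{1,1,1} = 0
G(18) = mex{2,1,1} = 0
G(19) = mex{2,1,1} = 0
G(20) = mex{2,1,1} = 0
G(21) = mex{2,1,1} = 0
G(22) = mex{2,2,1} = 0
G(23) = mex{0,2,2} = 1
G(24) = mex{0,2,2} = 1
G(25) = mex{0,2,2} = 1
G(26) = mex{0,2,2} = 1
G(27) = mex{0,0,2} = 1
G(28) = mex{0,0,0} = 1
G(29) = mex{1,0,0} = 2
G(30) = mex{1,0,0} = 2
G(31) = mex{1,0,0} = 2
G(32) = mex{1,0,0} = 2

2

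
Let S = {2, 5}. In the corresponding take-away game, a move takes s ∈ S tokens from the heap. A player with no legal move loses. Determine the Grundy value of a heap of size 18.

0

G(0) = 0
G(1) = mex{} = 0
G(2) = mex{0} = 1
G(3) = mex{0} = 1
G(4) = mex{1} = 0
G(5) = mex{1,0} = 2
G(6) = mex{0,0} = 1
G(7) = mex{2,1} = 0
G(8) = mex{1,1} = 0
G(9) = mex{0,0} = 1
G(10) = mex{0,2} = 1
G(11) = mex{1,1} = 0
G(12) = mex{1,0} = 2
G(13) = mex{0,0} = 1
G(14) = mex{2,1} = 0
G(15) = mex{1,1} = 0
G(16) = mex{0,0} = 1
G(17) = mex{0,2} = 1
G(18) = mex{1,1} = 0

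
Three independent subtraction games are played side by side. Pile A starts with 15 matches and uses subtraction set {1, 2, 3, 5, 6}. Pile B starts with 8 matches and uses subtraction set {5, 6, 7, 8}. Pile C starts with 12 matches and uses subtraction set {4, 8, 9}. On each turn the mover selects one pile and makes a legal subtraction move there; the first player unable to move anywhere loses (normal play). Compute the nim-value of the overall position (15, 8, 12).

1

Pile A, S = {1, 2, 3, 5, 6}:
G(0) = 0
G(1) = mex{0} = 1
G(2) = mex{1,0} = 2
G(3) = mex{2,1,0} = 3
G(4) = mex{3,2,1} = 0
G(5) = mex{0,3,2,0} = 1
G(6) = mex{1,0,3,1,0} = 2
G(7) = mex{2,1,0,2,1} = 3
G(8) = mex{3,2,1,3,2} = 0
G(9) = mex{0,3,2,0,3} = 1
G(10) = mex{1,0,3,1,0} = 2
G(11) = mex{2,1,0,2,1} = 3
G(12) = mex{3,2,1,3,2} = 0
G(13) = mex{0,3,2,0,3} = 1
G(14) = mex{1,0,3,1,0} = 2
G(15) = mex{2,1,0,2,1} = 3
G_A(15) = 3.
Pile B, S = {5, 6, 7, 8}:
G(0) = 0
G(1) = mex{} = 0
G(2) = mex{} = 0
G(3) = mex{} = 0
G(4) = mex{} = 0
G(5) = mex{0} = 1
G(6) = mex{0,0} = 1
G(7) = mex{0,0,0} = 1
G(8) = mex{0,0,0,0} = 1
G_B(8) = 1.
Pile C, S = {4, 8, 9}:
n :  0  1  2  3  4  5  6  7  8  9 10 11 12
G :  0  0  0  0  1  1  1  1  2  2  2  2  3
G_C(12) = 3.
Combined Grundy value = 3 ⊕ 1 ⊕ 3 = 1.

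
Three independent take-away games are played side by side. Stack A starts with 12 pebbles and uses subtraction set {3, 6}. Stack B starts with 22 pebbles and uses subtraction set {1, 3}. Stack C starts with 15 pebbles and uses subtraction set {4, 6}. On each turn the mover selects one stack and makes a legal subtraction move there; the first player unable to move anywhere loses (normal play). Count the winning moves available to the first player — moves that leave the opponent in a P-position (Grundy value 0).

Stack A, S = {3, 6}:
G(0) = 0
G(1) = mex{} = 0
G(2) = mex{} = 0
G(3) = mex{0} = 1
G(4) = mex{0} = 1
G(5) = mex{0} = 1
G(6) = mex{1,0} = 2
G(7) = mex{1,0} = 2
G(8) = mex{1,0} = 2
G(9) = mex{2,1} = 0
G(10) = mex{2,1} = 0
G(11) = mex{2,1} = 0
G(12) = mex{0,2} = 1
G_A(12) = 1.
Stack B, S = {1, 3}:
n :  0  1  2  3  4  5  6  7  8  9 10 11 12 13 14 15 16 17 18 19 20 21 22
G :  0  1  0  1  0  1  0  1  0  1  0  1  0  1  0  1  0  1  0  1  0  1  0
G_B(22) = 0.
Stack C, S = {4, 6}:
G(0) = 0
G(1) = mex{} = 0
G(2) = mex{} = 0
G(3) = mex{} = 0
G(4) = mex{0} = 1
G(5) = mex{0} = 1
G(6) = mex{0,0} = 1
G(7) = mex{0,0} = 1
G(8) = mex{1,0} = 2
G(9) = mex{1,0} = 2
G(10) = mex{1,1} = 0
G(11) = mex{1,1} = 0
G(12) = mex{2,1} = 0
G(13) = mex{2,1} = 0
G(14) = mex{0,2} = 1
G(15) = mex{0,2} = 1
G_C(15) = 1.
Combined Grundy value = 1 ⊕ 0 ⊕ 1 = 0.
A winning move leaves total XOR = 0, i.e. changes one component's Grundy value g to g ⊕ X where X is the current total.
Stack A: target g' = 1⊕0 = 1, but every legal move changes the Grundy value (mex property), so 0 moves.
Stack B: target g' = 0⊕0 = 0, but every legal move changes the Grundy value (mex property), so 0 moves.
Stack C: target g' = 1⊕0 = 1, but every legal move changes the Grundy value (mex property), so 0 moves.

0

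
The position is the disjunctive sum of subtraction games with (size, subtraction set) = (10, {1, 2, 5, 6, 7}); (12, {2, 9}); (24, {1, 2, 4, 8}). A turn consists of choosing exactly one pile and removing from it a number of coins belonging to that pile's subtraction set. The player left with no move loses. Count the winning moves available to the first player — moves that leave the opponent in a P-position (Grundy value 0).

1

Pile A, S = {1, 2, 5, 6, 7}:
G(0) = 0
G(1) = mex{0} = 1
G(2) = mex{1,0} = 2
G(3) = mex{2,1} = 0
G(4) = mex{0,2} = 1
G(5) = mex{1,0,0} = 2
G(6) = mex{2,1,1,0} = 3
G(7) = mex{3,2,2,1,0} = 4
G(8) = mex{4,3,0,2,1} = 5
G(9) = mex{5,4,1,0,2} = 3
G(10) = mex{3,5,2,1,0} = 4
G_A(10) = 4.
Pile B, S = {2, 9}:
G(0) = 0
G(1) = mex{} = 0
G(2) = mex{0} = 1
G(3) = mex{0} = 1
G(4) = mex{1} = 0
G(5) = mex{1} = 0
G(6) = mex{0} = 1
G(7) = mex{0} = 1
G(8) = mex{1} = 0
G(9) = mex{1,0} = 2
G(10) = mex{0,0} = 1
G(11) = mex{2,1} = 0
G(12) = mex{1,1} = 0
G_B(12) = 0.
Pile C, S = {1, 2, 4, 8}:
G(0) = 0
G(1) = mex{0} = 1
G(2) = mex{1,0} = 2
G(3) = mex{2,1} = 0
G(4) = mex{0,2,0} = 1
G(5) = mex{1,0,1} = 2
G(6) = mex{2,1,2} = 0
G(7) = mex{0,2,0} = 1
G(8) = mex{1,0,1,0} = 2
G(9) = mex{2,1,2,1} = 0
G(10) = mex{0,2,0,2} = 1
G(11) = mex{1,0,1,0} = 2
G(12) = mex{2,1,2,1} = 0
G(13) = mex{0,2,0,2} = 1
G(14) = mex{1,0,1,0} = 2
G(15) = mex{2,1,2,1} = 0
G(16) = mex{0,2,0,2} = 1
G(17) = mex{1,0,1,0} = 2
G(18) = mex{2,1,2,1} = 0
G(19) = mex{0,2,0,2} = 1
G(20) = mex{1,0,1,0} = 2
G(21) = mex{2,1,2,1} = 0
G(22) = mex{0,2,0,2} = 1
G(23) = mex{1,0,1,0} = 2
G(24) = mex{2,1,2,1} = 0
G_C(24) = 0.
Combined Grundy value = 4 ⊕ 0 ⊕ 0 = 4.
A winning move leaves total XOR = 0, i.e. changes one component's Grundy value g to g ⊕ X where X is the current total.
Pile A: need g' = 4⊕4 = 0. Options: 10−1→G=3, 10−2→G=5, 10−5→G=2, 10−6→G=1, 10−7→G=0. Hits: 1.
Pile B: need g' = 0⊕4 = 4. Options: 12−2→G=1, 12−9→G=1. Hits: 0.
Pile C: need g' = 0⊕4 = 4. Options: 24−1→G=2, 24−2→G=1, 24−4→G=2, 24−8→G=1. Hits: 0.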